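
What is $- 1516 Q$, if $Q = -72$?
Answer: $109152$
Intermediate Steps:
$- 1516 Q = \left(-1516\right) \left(-72\right) = 109152$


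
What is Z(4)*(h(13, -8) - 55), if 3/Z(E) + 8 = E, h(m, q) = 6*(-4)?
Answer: 237/4 ≈ 59.250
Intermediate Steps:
h(m, q) = -24
Z(E) = 3/(-8 + E)
Z(4)*(h(13, -8) - 55) = (3/(-8 + 4))*(-24 - 55) = (3/(-4))*(-79) = (3*(-1/4))*(-79) = -3/4*(-79) = 237/4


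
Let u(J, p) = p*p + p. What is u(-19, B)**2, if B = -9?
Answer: 5184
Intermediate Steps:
u(J, p) = p + p**2 (u(J, p) = p**2 + p = p + p**2)
u(-19, B)**2 = (-9*(1 - 9))**2 = (-9*(-8))**2 = 72**2 = 5184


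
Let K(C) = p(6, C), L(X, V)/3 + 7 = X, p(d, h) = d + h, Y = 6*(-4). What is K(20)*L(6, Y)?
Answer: -78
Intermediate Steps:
Y = -24
L(X, V) = -21 + 3*X
K(C) = 6 + C
K(20)*L(6, Y) = (6 + 20)*(-21 + 3*6) = 26*(-21 + 18) = 26*(-3) = -78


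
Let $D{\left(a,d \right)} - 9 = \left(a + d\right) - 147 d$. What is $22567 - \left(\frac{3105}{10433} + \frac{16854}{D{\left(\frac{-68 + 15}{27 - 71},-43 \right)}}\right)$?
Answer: $\frac{21711198916026}{962204291} \approx 22564.0$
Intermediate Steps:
$D{\left(a,d \right)} = 9 + a - 146 d$ ($D{\left(a,d \right)} = 9 + \left(\left(a + d\right) - 147 d\right) = 9 + \left(a - 146 d\right) = 9 + a - 146 d$)
$22567 - \left(\frac{3105}{10433} + \frac{16854}{D{\left(\frac{-68 + 15}{27 - 71},-43 \right)}}\right) = 22567 - \left(\frac{3105}{10433} + \frac{16854}{9 + \frac{-68 + 15}{27 - 71} - -6278}\right) = 22567 - \left(\frac{3105}{10433} + \frac{16854}{9 - \frac{53}{-44} + 6278}\right) = 22567 - \left(\frac{3105}{10433} + \frac{16854}{9 - - \frac{53}{44} + 6278}\right) = 22567 - \left(\frac{3105}{10433} + \frac{16854}{9 + \frac{53}{44} + 6278}\right) = 22567 - \left(\frac{3105}{10433} + \frac{16854}{\frac{276681}{44}}\right) = 22567 - \frac{2865318971}{962204291} = \frac{21711198916026}{962204291}$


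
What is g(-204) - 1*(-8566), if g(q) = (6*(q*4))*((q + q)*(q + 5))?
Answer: -397507466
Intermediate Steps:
g(q) = 48*q**2*(5 + q) (g(q) = (6*(4*q))*((2*q)*(5 + q)) = (24*q)*(2*q*(5 + q)) = 48*q**2*(5 + q))
g(-204) - 1*(-8566) = 48*(-204)**2*(5 - 204) - 1*(-8566) = 48*41616*(-199) + 8566 = -397516032 + 8566 = -397507466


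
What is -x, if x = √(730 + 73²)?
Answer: -√6059 ≈ -77.840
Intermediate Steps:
x = √6059 (x = √(730 + 5329) = √6059 ≈ 77.840)
-x = -√6059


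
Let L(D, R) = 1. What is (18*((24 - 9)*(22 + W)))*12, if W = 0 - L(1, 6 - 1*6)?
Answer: 68040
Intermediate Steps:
W = -1 (W = 0 - 1*1 = 0 - 1 = -1)
(18*((24 - 9)*(22 + W)))*12 = (18*((24 - 9)*(22 - 1)))*12 = (18*(15*21))*12 = (18*315)*12 = 5670*12 = 68040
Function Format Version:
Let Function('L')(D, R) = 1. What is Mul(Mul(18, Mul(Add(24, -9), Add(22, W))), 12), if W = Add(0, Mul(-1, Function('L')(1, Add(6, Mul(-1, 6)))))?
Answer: 68040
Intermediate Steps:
W = -1 (W = Add(0, Mul(-1, 1)) = Add(0, -1) = -1)
Mul(Mul(18, Mul(Add(24, -9), Add(22, W))), 12) = Mul(Mul(18, Mul(Add(24, -9), Add(22, -1))), 12) = Mul(Mul(18, Mul(15, 21)), 12) = Mul(Mul(18, 315), 12) = Mul(5670, 12) = 68040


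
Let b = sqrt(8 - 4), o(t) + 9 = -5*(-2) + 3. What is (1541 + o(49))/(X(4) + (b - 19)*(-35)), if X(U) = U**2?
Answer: 1545/611 ≈ 2.5286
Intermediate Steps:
o(t) = 4 (o(t) = -9 + (-5*(-2) + 3) = -9 + (10 + 3) = -9 + 13 = 4)
b = 2 (b = sqrt(4) = 2)
(1541 + o(49))/(X(4) + (b - 19)*(-35)) = (1541 + 4)/(4**2 + (2 - 19)*(-35)) = 1545/(16 - 17*(-35)) = 1545/(16 + 595) = 1545/611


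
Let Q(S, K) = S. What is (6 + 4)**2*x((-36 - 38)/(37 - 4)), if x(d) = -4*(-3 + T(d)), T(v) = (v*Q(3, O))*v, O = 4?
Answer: -1754800/363 ≈ -4834.2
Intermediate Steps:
T(v) = 3*v**2 (T(v) = (v*3)*v = (3*v)*v = 3*v**2)
x(d) = 12 - 12*d**2 (x(d) = -4*(-3 + 3*d**2) = 12 - 12*d**2)
(6 + 4)**2*x((-36 - 38)/(37 - 4)) = (6 + 4)**2*(12 - 12*(-36 - 38)**2/(37 - 4)**2) = 10**2*(12 - 12*(-74/33)**2) = 100*(12 - 12*(-74*1/33)**2) = 100*(12 - 12*(-74/33)**2) = 100*(12 - 12*5476/1089) = 100*(12 - 21904/363) = 100*(-17548/363) = -1754800/363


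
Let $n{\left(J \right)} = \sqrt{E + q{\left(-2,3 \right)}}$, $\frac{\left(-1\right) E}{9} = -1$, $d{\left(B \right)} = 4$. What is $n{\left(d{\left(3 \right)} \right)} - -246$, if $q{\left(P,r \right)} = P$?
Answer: $246 + \sqrt{7} \approx 248.65$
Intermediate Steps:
$E = 9$ ($E = \left(-9\right) \left(-1\right) = 9$)
$n{\left(J \right)} = \sqrt{7}$ ($n{\left(J \right)} = \sqrt{9 - 2} = \sqrt{7}$)
$n{\left(d{\left(3 \right)} \right)} - -246 = \sqrt{7} - -246 = \sqrt{7} + 246 = 246 + \sqrt{7}$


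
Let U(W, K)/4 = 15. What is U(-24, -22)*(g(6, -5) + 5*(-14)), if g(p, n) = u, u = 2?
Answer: -4080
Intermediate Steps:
g(p, n) = 2
U(W, K) = 60 (U(W, K) = 4*15 = 60)
U(-24, -22)*(g(6, -5) + 5*(-14)) = 60*(2 + 5*(-14)) = 60*(2 - 70) = 60*(-68) = -4080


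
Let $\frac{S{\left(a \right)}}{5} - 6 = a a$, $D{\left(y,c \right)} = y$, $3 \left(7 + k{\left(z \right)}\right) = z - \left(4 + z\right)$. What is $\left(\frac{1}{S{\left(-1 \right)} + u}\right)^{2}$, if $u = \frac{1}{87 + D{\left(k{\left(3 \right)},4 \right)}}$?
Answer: $\frac{55696}{68277169} \approx 0.00081573$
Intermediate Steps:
$k{\left(z \right)} = - \frac{25}{3}$ ($k{\left(z \right)} = -7 + \frac{z - \left(4 + z\right)}{3} = -7 + \frac{1}{3} \left(-4\right) = -7 - \frac{4}{3} = - \frac{25}{3}$)
$S{\left(a \right)} = 30 + 5 a^{2}$ ($S{\left(a \right)} = 30 + 5 a a = 30 + 5 a^{2}$)
$u = \frac{3}{236}$ ($u = \frac{1}{87 - \frac{25}{3}} = \frac{1}{\frac{236}{3}} = \frac{3}{236} \approx 0.012712$)
$\left(\frac{1}{S{\left(-1 \right)} + u}\right)^{2} = \left(\frac{1}{\left(30 + 5 \left(-1\right)^{2}\right) + \frac{3}{236}}\right)^{2} = \left(\frac{1}{\left(30 + 5 \cdot 1\right) + \frac{3}{236}}\right)^{2} = \left(\frac{1}{\left(30 + 5\right) + \frac{3}{236}}\right)^{2} = \left(\frac{1}{35 + \frac{3}{236}}\right)^{2} = \left(\frac{1}{\frac{8263}{236}}\right)^{2} = \left(\frac{236}{8263}\right)^{2} = \frac{55696}{68277169}$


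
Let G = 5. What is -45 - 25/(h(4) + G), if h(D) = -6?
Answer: -20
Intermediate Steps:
-45 - 25/(h(4) + G) = -45 - 25/(-6 + 5) = -45 - 25/(-1) = -45 - 1*(-25) = -45 + 25 = -20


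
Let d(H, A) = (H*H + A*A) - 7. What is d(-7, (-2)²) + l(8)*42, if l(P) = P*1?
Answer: 394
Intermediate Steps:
d(H, A) = -7 + A² + H² (d(H, A) = (H² + A²) - 7 = (A² + H²) - 7 = -7 + A² + H²)
l(P) = P
d(-7, (-2)²) + l(8)*42 = (-7 + ((-2)²)² + (-7)²) + 8*42 = (-7 + 4² + 49) + 336 = (-7 + 16 + 49) + 336 = 58 + 336 = 394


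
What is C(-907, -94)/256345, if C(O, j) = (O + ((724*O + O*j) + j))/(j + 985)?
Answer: -572411/228403395 ≈ -0.0025061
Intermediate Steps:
C(O, j) = (j + 725*O + O*j)/(985 + j) (C(O, j) = (O + (j + 724*O + O*j))/(985 + j) = (j + 725*O + O*j)/(985 + j))
C(-907, -94)/256345 = ((-94 + 725*(-907) - 907*(-94))/(985 - 94))/256345 = ((-94 - 657575 + 85258)/891)*(1/256345) = ((1/891)*(-572411))*(1/256345) = -572411/891*1/256345 = -572411/228403395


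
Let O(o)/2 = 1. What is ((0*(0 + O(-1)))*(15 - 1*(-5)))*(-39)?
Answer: 0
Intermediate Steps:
O(o) = 2 (O(o) = 2*1 = 2)
((0*(0 + O(-1)))*(15 - 1*(-5)))*(-39) = ((0*(0 + 2))*(15 - 1*(-5)))*(-39) = ((0*2)*(15 + 5))*(-39) = (0*20)*(-39) = 0*(-39) = 0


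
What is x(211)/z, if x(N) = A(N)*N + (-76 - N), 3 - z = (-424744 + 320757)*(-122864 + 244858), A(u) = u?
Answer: 44234/12685790081 ≈ 3.4869e-6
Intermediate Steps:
z = 12685790081 (z = 3 - (-424744 + 320757)*(-122864 + 244858) = 3 - (-103987)*121994 = 3 - 1*(-12685790078) = 3 + 12685790078 = 12685790081)
x(N) = -76 + N² - N (x(N) = N*N + (-76 - N) = N² + (-76 - N) = -76 + N² - N)
x(211)/z = (-76 + 211² - 1*211)/12685790081 = (-76 + 44521 - 211)*(1/12685790081) = 44234*(1/12685790081) = 44234/12685790081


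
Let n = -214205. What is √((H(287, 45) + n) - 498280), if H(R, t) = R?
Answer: I*√712198 ≈ 843.92*I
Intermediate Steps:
√((H(287, 45) + n) - 498280) = √((287 - 214205) - 498280) = √(-213918 - 498280) = √(-712198) = I*√712198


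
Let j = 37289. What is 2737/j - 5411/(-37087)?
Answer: 43325414/197562449 ≈ 0.21930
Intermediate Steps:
2737/j - 5411/(-37087) = 2737/37289 - 5411/(-37087) = 2737*(1/37289) - 5411*(-1/37087) = 391/5327 + 5411/37087 = 43325414/197562449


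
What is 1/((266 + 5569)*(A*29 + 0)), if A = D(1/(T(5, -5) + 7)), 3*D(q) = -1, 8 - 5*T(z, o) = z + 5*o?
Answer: -1/56405 ≈ -1.7729e-5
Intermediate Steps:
T(z, o) = 8/5 - o - z/5 (T(z, o) = 8/5 - (z + 5*o)/5 = 8/5 + (-o - z/5) = 8/5 - o - z/5)
D(q) = -⅓ (D(q) = (⅓)*(-1) = -⅓)
A = -⅓ ≈ -0.33333
1/((266 + 5569)*(A*29 + 0)) = 1/((266 + 5569)*(-⅓*29 + 0)) = 1/(5835*(-29/3 + 0)) = 1/(5835*(-29/3)) = (1/5835)*(-3/29) = -1/56405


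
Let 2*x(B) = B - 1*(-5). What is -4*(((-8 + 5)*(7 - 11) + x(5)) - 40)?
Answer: 92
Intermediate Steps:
x(B) = 5/2 + B/2 (x(B) = (B - 1*(-5))/2 = (B + 5)/2 = (5 + B)/2 = 5/2 + B/2)
-4*(((-8 + 5)*(7 - 11) + x(5)) - 40) = -4*(((-8 + 5)*(7 - 11) + (5/2 + (½)*5)) - 40) = -4*((-3*(-4) + (5/2 + 5/2)) - 40) = -4*((12 + 5) - 40) = -4*(17 - 40) = -4*(-23) = 92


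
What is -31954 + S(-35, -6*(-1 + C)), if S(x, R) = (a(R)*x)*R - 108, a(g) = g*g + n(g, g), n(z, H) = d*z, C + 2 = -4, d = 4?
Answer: -2872102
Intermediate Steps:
C = -6 (C = -2 - 4 = -6)
n(z, H) = 4*z
a(g) = g² + 4*g (a(g) = g*g + 4*g = g² + 4*g)
S(x, R) = -108 + x*R²*(4 + R) (S(x, R) = ((R*(4 + R))*x)*R - 108 = (R*x*(4 + R))*R - 108 = x*R²*(4 + R) - 108 = -108 + x*R²*(4 + R))
-31954 + S(-35, -6*(-1 + C)) = -31954 + (-108 - 35*(-6*(-1 - 6))²*(4 - 6*(-1 - 6))) = -31954 + (-108 - 35*(-6*(-7))²*(4 - 6*(-7))) = -31954 + (-108 - 35*42²*(4 + 42)) = -31954 + (-108 - 35*1764*46) = -31954 + (-108 - 2840040) = -31954 - 2840148 = -2872102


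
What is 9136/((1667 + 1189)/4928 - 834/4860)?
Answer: 325607040/14539 ≈ 22395.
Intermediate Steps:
9136/((1667 + 1189)/4928 - 834/4860) = 9136/(2856*(1/4928) - 834*1/4860) = 9136/(51/88 - 139/810) = 9136/(14539/35640) = 9136*(35640/14539) = 325607040/14539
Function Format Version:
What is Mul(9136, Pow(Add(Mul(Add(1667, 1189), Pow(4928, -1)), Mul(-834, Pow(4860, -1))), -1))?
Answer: Rational(325607040, 14539) ≈ 22395.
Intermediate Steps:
Mul(9136, Pow(Add(Mul(Add(1667, 1189), Pow(4928, -1)), Mul(-834, Pow(4860, -1))), -1)) = Mul(9136, Pow(Add(Mul(2856, Rational(1, 4928)), Mul(-834, Rational(1, 4860))), -1)) = Mul(9136, Pow(Add(Rational(51, 88), Rational(-139, 810)), -1)) = Mul(9136, Pow(Rational(14539, 35640), -1)) = Mul(9136, Rational(35640, 14539)) = Rational(325607040, 14539)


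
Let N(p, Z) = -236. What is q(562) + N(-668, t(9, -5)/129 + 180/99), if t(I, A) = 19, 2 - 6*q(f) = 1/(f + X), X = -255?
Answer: -434099/1842 ≈ -235.67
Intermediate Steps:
q(f) = ⅓ - 1/(6*(-255 + f)) (q(f) = ⅓ - 1/(6*(f - 255)) = ⅓ - 1/(6*(-255 + f)))
q(562) + N(-668, t(9, -5)/129 + 180/99) = (-511 + 2*562)/(6*(-255 + 562)) - 236 = (⅙)*(-511 + 1124)/307 - 236 = (⅙)*(1/307)*613 - 236 = 613/1842 - 236 = -434099/1842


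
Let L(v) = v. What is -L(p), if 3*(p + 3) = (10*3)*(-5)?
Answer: 53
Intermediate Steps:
p = -53 (p = -3 + ((10*3)*(-5))/3 = -3 + (30*(-5))/3 = -3 + (⅓)*(-150) = -3 - 50 = -53)
-L(p) = -1*(-53) = 53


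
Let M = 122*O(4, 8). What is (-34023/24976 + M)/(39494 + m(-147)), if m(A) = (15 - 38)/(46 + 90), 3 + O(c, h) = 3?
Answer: -192797/5589588214 ≈ -3.4492e-5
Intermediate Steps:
O(c, h) = 0 (O(c, h) = -3 + 3 = 0)
M = 0 (M = 122*0 = 0)
m(A) = -23/136
(-34023/24976 + M)/(39494 + m(-147)) = (-34023/24976 + 0)/(39494 - 23/136) = (-34023*1/24976 + 0)/(5371161/136) = (-34023/24976 + 0)*(136/5371161) = -34023/24976*136/5371161 = -192797/5589588214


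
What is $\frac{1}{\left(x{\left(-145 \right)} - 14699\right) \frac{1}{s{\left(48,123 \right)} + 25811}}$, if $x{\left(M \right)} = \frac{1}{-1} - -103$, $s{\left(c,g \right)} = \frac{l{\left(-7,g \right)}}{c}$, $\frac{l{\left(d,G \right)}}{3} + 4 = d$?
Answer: $- \frac{412965}{233552} \approx -1.7682$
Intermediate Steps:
$l{\left(d,G \right)} = -12 + 3 d$
$s{\left(c,g \right)} = - \frac{33}{c}$ ($s{\left(c,g \right)} = \frac{-12 + 3 \left(-7\right)}{c} = \frac{-12 - 21}{c} = - \frac{33}{c}$)
$x{\left(M \right)} = 102$ ($x{\left(M \right)} = -1 + 103 = 102$)
$\frac{1}{\left(x{\left(-145 \right)} - 14699\right) \frac{1}{s{\left(48,123 \right)} + 25811}} = \frac{1}{\left(102 - 14699\right) \frac{1}{- \frac{33}{48} + 25811}} = \frac{1}{\left(-14597\right) \frac{1}{\left(-33\right) \frac{1}{48} + 25811}} = \frac{1}{\left(-14597\right) \frac{1}{- \frac{11}{16} + 25811}} = \frac{1}{\left(-14597\right) \frac{1}{\frac{412965}{16}}} = \frac{1}{\left(-14597\right) \frac{16}{412965}} = \frac{1}{- \frac{233552}{412965}} = - \frac{412965}{233552}$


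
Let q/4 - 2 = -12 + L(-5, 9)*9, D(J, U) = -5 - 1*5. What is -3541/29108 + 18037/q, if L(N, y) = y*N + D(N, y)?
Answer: -66521727/7349770 ≈ -9.0509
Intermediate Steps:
D(J, U) = -10 (D(J, U) = -5 - 5 = -10)
L(N, y) = -10 + N*y (L(N, y) = y*N - 10 = N*y - 10 = -10 + N*y)
q = -2020 (q = 8 + 4*(-12 + (-10 - 5*9)*9) = 8 + 4*(-12 + (-10 - 45)*9) = 8 + 4*(-12 - 55*9) = 8 + 4*(-12 - 495) = 8 + 4*(-507) = 8 - 2028 = -2020)
-3541/29108 + 18037/q = -3541/29108 + 18037/(-2020) = -3541*1/29108 + 18037*(-1/2020) = -3541/29108 - 18037/2020 = -66521727/7349770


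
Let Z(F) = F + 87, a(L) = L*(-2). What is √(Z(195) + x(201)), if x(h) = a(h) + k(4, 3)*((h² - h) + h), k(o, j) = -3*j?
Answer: I*√363729 ≈ 603.1*I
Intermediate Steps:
a(L) = -2*L
Z(F) = 87 + F
x(h) = -9*h² - 2*h (x(h) = -2*h + (-3*3)*((h² - h) + h) = -2*h - 9*h² = -9*h² - 2*h)
√(Z(195) + x(201)) = √((87 + 195) + 201*(-2 - 9*201)) = √(282 + 201*(-2 - 1809)) = √(282 + 201*(-1811)) = √(282 - 364011) = √(-363729) = I*√363729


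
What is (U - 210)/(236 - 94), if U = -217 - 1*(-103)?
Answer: -162/71 ≈ -2.2817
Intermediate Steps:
U = -114 (U = -217 + 103 = -114)
(U - 210)/(236 - 94) = (-114 - 210)/(236 - 94) = -324/142 = -324*1/142 = -162/71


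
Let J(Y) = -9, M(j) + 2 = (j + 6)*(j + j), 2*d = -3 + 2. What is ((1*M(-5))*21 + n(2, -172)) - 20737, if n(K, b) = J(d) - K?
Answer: -21000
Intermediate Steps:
d = -½ (d = (-3 + 2)/2 = (½)*(-1) = -½ ≈ -0.50000)
M(j) = -2 + 2*j*(6 + j) (M(j) = -2 + (j + 6)*(j + j) = -2 + (6 + j)*(2*j) = -2 + 2*j*(6 + j))
n(K, b) = -9 - K
((1*M(-5))*21 + n(2, -172)) - 20737 = ((1*(-2 + 2*(-5)² + 12*(-5)))*21 + (-9 - 1*2)) - 20737 = ((1*(-2 + 2*25 - 60))*21 + (-9 - 2)) - 20737 = ((1*(-2 + 50 - 60))*21 - 11) - 20737 = ((1*(-12))*21 - 11) - 20737 = (-12*21 - 11) - 20737 = (-252 - 11) - 20737 = -263 - 20737 = -21000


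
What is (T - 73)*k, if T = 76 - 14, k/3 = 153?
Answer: -5049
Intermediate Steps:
k = 459 (k = 3*153 = 459)
T = 62
(T - 73)*k = (62 - 73)*459 = -11*459 = -5049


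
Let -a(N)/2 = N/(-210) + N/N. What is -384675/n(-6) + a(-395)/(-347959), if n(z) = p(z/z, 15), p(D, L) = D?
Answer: -2810873694704/7307139 ≈ -3.8468e+5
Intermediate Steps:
n(z) = 1 (n(z) = z/z = 1)
a(N) = -2 + N/105 (a(N) = -2*(N/(-210) + N/N) = -2*(N*(-1/210) + 1) = -2*(-N/210 + 1) = -2*(1 - N/210) = -2 + N/105)
-384675/n(-6) + a(-395)/(-347959) = -384675/1 + (-2 + (1/105)*(-395))/(-347959) = -384675*1 + (-2 - 79/21)*(-1/347959) = -384675 - 121/21*(-1/347959) = -384675 + 121/7307139 = -2810873694704/7307139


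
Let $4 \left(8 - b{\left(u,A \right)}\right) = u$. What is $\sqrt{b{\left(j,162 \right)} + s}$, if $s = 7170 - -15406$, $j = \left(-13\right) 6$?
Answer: $\frac{3 \sqrt{10046}}{2} \approx 150.34$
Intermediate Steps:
$j = -78$
$b{\left(u,A \right)} = 8 - \frac{u}{4}$
$s = 22576$ ($s = 7170 + 15406 = 22576$)
$\sqrt{b{\left(j,162 \right)} + s} = \sqrt{\left(8 - - \frac{39}{2}\right) + 22576} = \sqrt{\left(8 + \frac{39}{2}\right) + 22576} = \sqrt{\frac{55}{2} + 22576} = \sqrt{\frac{45207}{2}} = \frac{3 \sqrt{10046}}{2}$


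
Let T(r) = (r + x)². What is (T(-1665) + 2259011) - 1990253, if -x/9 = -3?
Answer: 2951802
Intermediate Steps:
x = 27 (x = -9*(-3) = 27)
T(r) = (27 + r)² (T(r) = (r + 27)² = (27 + r)²)
(T(-1665) + 2259011) - 1990253 = ((27 - 1665)² + 2259011) - 1990253 = ((-1638)² + 2259011) - 1990253 = (2683044 + 2259011) - 1990253 = 4942055 - 1990253 = 2951802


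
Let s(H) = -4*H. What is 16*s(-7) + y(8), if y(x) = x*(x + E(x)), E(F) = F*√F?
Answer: 512 + 128*√2 ≈ 693.02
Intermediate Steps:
E(F) = F^(3/2)
y(x) = x*(x + x^(3/2))
16*s(-7) + y(8) = 16*(-4*(-7)) + 8*(8 + 8^(3/2)) = 16*28 + 8*(8 + 16*√2) = 448 + (64 + 128*√2) = 512 + 128*√2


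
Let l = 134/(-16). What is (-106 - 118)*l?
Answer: 1876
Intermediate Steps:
l = -67/8 (l = 134*(-1/16) = -67/8 ≈ -8.3750)
(-106 - 118)*l = (-106 - 118)*(-67/8) = -224*(-67/8) = 1876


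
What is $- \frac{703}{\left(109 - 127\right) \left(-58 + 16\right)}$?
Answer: $- \frac{703}{756} \approx -0.92989$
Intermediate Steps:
$- \frac{703}{\left(109 - 127\right) \left(-58 + 16\right)} = - \frac{703}{\left(-18\right) \left(-42\right)} = - \frac{703}{756}$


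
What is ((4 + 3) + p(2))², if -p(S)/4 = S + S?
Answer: 81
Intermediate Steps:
p(S) = -8*S (p(S) = -4*(S + S) = -8*S)
((4 + 3) + p(2))² = ((4 + 3) - 8*2)² = (7 - 16)² = (-9)² = 81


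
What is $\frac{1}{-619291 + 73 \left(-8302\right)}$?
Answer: $- \frac{1}{1225337} \approx -8.161 \cdot 10^{-7}$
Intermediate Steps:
$\frac{1}{-619291 + 73 \left(-8302\right)} = \frac{1}{-619291 - 606046} = \frac{1}{-1225337} = - \frac{1}{1225337}$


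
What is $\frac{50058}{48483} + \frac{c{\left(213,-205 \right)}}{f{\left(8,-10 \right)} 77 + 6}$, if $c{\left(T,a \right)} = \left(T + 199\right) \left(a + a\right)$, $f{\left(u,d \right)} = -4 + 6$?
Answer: $- \frac{22727053}{21548} \approx -1054.7$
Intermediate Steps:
$f{\left(u,d \right)} = 2$
$c{\left(T,a \right)} = 2 a \left(199 + T\right)$ ($c{\left(T,a \right)} = \left(199 + T\right) 2 a = 2 a \left(199 + T\right)$)
$\frac{50058}{48483} + \frac{c{\left(213,-205 \right)}}{f{\left(8,-10 \right)} 77 + 6} = \frac{50058}{48483} + \frac{2 \left(-205\right) \left(199 + 213\right)}{2 \cdot 77 + 6} = 50058 \cdot \frac{1}{48483} + \frac{2 \left(-205\right) 412}{154 + 6} = \frac{5562}{5387} - \frac{168920}{160} = \frac{5562}{5387} - \frac{4223}{4} = - \frac{22727053}{21548}$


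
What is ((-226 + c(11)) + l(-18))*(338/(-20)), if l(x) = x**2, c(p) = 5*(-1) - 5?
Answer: -7436/5 ≈ -1487.2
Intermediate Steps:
c(p) = -10 (c(p) = -5 - 5 = -10)
((-226 + c(11)) + l(-18))*(338/(-20)) = ((-226 - 10) + (-18)**2)*(338/(-20)) = (-236 + 324)*(338*(-1/20)) = 88*(-169/10) = -7436/5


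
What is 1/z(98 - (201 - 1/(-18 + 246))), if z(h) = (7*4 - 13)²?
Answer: 1/225 ≈ 0.0044444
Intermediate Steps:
z(h) = 225 (z(h) = (28 - 13)² = 15² = 225)
1/z(98 - (201 - 1/(-18 + 246))) = 1/225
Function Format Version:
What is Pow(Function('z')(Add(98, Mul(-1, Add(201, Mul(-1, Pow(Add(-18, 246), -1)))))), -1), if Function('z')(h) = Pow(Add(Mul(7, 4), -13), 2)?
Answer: Rational(1, 225) ≈ 0.0044444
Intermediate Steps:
Function('z')(h) = 225 (Function('z')(h) = Pow(Add(28, -13), 2) = Pow(15, 2) = 225)
Pow(Function('z')(Add(98, Mul(-1, Add(201, Mul(-1, Pow(Add(-18, 246), -1)))))), -1) = Pow(225, -1) = Rational(1, 225)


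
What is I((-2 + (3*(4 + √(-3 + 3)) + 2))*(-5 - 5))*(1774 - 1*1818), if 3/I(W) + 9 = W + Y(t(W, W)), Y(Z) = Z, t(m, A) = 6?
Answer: 44/41 ≈ 1.0732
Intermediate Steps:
I(W) = 3/(-3 + W) (I(W) = 3/(-9 + (W + 6)) = 3/(-9 + (6 + W)) = 3/(-3 + W))
I((-2 + (3*(4 + √(-3 + 3)) + 2))*(-5 - 5))*(1774 - 1*1818) = (3/(-3 + (-2 + (3*(4 + √(-3 + 3)) + 2))*(-5 - 5)))*(1774 - 1*1818) = (3/(-3 + (-2 + (3*(4 + √0) + 2))*(-10)))*(1774 - 1818) = (3/(-3 + (-2 + (3*(4 + 0) + 2))*(-10)))*(-44) = (3/(-3 + (-2 + (3*4 + 2))*(-10)))*(-44) = (3/(-3 + (-2 + (12 + 2))*(-10)))*(-44) = (3/(-3 + (-2 + 14)*(-10)))*(-44) = (3/(-3 + 12*(-10)))*(-44) = (3/(-3 - 120))*(-44) = (3/(-123))*(-44) = (3*(-1/123))*(-44) = -1/41*(-44) = 44/41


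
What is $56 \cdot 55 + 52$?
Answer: $3132$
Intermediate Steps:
$56 \cdot 55 + 52 = 3080 + 52 = 3132$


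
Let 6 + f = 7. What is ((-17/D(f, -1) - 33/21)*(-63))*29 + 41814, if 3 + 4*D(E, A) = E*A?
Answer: 13626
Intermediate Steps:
f = 1 (f = -6 + 7 = 1)
D(E, A) = -3/4 + A*E/4 (D(E, A) = -3/4 + (E*A)/4 = -3/4 + (A*E)/4 = -3/4 + A*E/4)
((-17/D(f, -1) - 33/21)*(-63))*29 + 41814 = ((-17/(-3/4 + (1/4)*(-1)*1) - 33/21)*(-63))*29 + 41814 = ((-17/(-3/4 - 1/4) - 33*1/21)*(-63))*29 + 41814 = ((-17/(-1) - 11/7)*(-63))*29 + 41814 = ((-17*(-1) - 11/7)*(-63))*29 + 41814 = ((17 - 11/7)*(-63))*29 + 41814 = ((108/7)*(-63))*29 + 41814 = -972*29 + 41814 = -28188 + 41814 = 13626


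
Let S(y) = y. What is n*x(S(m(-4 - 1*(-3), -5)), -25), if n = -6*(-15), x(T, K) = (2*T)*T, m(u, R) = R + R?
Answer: 18000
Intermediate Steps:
m(u, R) = 2*R
x(T, K) = 2*T²
n = 90
n*x(S(m(-4 - 1*(-3), -5)), -25) = 90*(2*(2*(-5))²) = 90*(2*(-10)²) = 90*(2*100) = 90*200 = 18000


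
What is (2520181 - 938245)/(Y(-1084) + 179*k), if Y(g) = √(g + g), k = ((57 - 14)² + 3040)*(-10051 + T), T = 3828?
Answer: -2871709625597456/9886088267856829179 - 1054624*I*√542/9886088267856829179 ≈ -0.00029048 - 2.4835e-12*I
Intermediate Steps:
k = -30424247 (k = ((57 - 14)² + 3040)*(-10051 + 3828) = (43² + 3040)*(-6223) = (1849 + 3040)*(-6223) = 4889*(-6223) = -30424247)
Y(g) = √2*√g (Y(g) = √(2*g) = √2*√g)
(2520181 - 938245)/(Y(-1084) + 179*k) = (2520181 - 938245)/(√2*√(-1084) + 179*(-30424247)) = 1581936/(√2*(2*I*√271) - 5445940213) = 1581936/(2*I*√542 - 5445940213) = 1581936/(-5445940213 + 2*I*√542)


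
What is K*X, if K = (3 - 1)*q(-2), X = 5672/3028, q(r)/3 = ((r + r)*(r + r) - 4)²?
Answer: 1225152/757 ≈ 1618.4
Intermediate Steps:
q(r) = 3*(-4 + 4*r²)² (q(r) = 3*((r + r)*(r + r) - 4)² = 3*((2*r)*(2*r) - 4)² = 3*(4*r² - 4)² = 3*(-4 + 4*r²)²)
X = 1418/757 (X = 5672*(1/3028) = 1418/757 ≈ 1.8732)
K = 864 (K = (3 - 1)*(48*(-1 + (-2)²)²) = 2*(48*(-1 + 4)²) = 2*(48*3²) = 2*(48*9) = 2*432 = 864)
K*X = 864*(1418/757) = 1225152/757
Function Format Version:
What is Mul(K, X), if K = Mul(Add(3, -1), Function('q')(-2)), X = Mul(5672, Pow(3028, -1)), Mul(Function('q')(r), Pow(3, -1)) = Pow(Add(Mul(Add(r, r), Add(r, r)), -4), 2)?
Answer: Rational(1225152, 757) ≈ 1618.4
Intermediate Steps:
Function('q')(r) = Mul(3, Pow(Add(-4, Mul(4, Pow(r, 2))), 2)) (Function('q')(r) = Mul(3, Pow(Add(Mul(Add(r, r), Add(r, r)), -4), 2)) = Mul(3, Pow(Add(Mul(Mul(2, r), Mul(2, r)), -4), 2)) = Mul(3, Pow(Add(Mul(4, Pow(r, 2)), -4), 2)) = Mul(3, Pow(Add(-4, Mul(4, Pow(r, 2))), 2)))
X = Rational(1418, 757) (X = Mul(5672, Rational(1, 3028)) = Rational(1418, 757) ≈ 1.8732)
K = 864 (K = Mul(Add(3, -1), Mul(48, Pow(Add(-1, Pow(-2, 2)), 2))) = Mul(2, Mul(48, Pow(Add(-1, 4), 2))) = Mul(2, Mul(48, Pow(3, 2))) = Mul(2, Mul(48, 9)) = Mul(2, 432) = 864)
Mul(K, X) = Mul(864, Rational(1418, 757)) = Rational(1225152, 757)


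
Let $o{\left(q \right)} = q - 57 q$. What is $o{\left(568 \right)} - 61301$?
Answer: $-93109$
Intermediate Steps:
$o{\left(q \right)} = - 56 q$
$o{\left(568 \right)} - 61301 = \left(-56\right) 568 - 61301 = -31808 - 61301 = -93109$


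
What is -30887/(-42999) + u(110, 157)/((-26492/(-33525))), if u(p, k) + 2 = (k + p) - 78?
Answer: 270386514229/1139129508 ≈ 237.36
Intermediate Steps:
u(p, k) = -80 + k + p (u(p, k) = -2 + ((k + p) - 78) = -2 + (-78 + k + p) = -80 + k + p)
-30887/(-42999) + u(110, 157)/((-26492/(-33525))) = -30887/(-42999) + (-80 + 157 + 110)/((-26492/(-33525))) = -30887*(-1/42999) + 187/((-26492*(-1/33525))) = 30887/42999 + 187/(26492/33525) = 30887/42999 + 187*(33525/26492) = 30887/42999 + 6269175/26492 = 270386514229/1139129508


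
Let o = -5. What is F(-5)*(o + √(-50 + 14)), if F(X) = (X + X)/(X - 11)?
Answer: -25/8 + 15*I/4 ≈ -3.125 + 3.75*I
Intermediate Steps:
F(X) = 2*X/(-11 + X) (F(X) = (2*X)/(-11 + X) = 2*X/(-11 + X))
F(-5)*(o + √(-50 + 14)) = (2*(-5)/(-11 - 5))*(-5 + √(-50 + 14)) = (2*(-5)/(-16))*(-5 + √(-36)) = (2*(-5)*(-1/16))*(-5 + 6*I) = 5*(-5 + 6*I)/8 = -25/8 + 15*I/4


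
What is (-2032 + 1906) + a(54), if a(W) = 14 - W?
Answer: -166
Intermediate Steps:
(-2032 + 1906) + a(54) = (-2032 + 1906) + (14 - 1*54) = -126 + (14 - 54) = -126 - 40 = -166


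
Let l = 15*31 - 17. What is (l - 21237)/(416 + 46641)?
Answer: -20789/47057 ≈ -0.44178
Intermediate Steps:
l = 448 (l = 465 - 17 = 448)
(l - 21237)/(416 + 46641) = (448 - 21237)/(416 + 46641) = -20789/47057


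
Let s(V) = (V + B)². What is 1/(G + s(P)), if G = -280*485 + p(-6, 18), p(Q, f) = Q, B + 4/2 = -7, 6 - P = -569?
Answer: 1/184550 ≈ 5.4186e-6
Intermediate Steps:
P = 575 (P = 6 - 1*(-569) = 6 + 569 = 575)
B = -9 (B = -2 - 7 = -9)
s(V) = (-9 + V)² (s(V) = (V - 9)² = (-9 + V)²)
G = -135806 (G = -280*485 - 6 = -135800 - 6 = -135806)
1/(G + s(P)) = 1/(-135806 + (-9 + 575)²) = 1/(-135806 + 566²) = 1/(-135806 + 320356) = 1/184550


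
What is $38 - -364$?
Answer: $402$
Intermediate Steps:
$38 - -364 = 38 + 364 = 402$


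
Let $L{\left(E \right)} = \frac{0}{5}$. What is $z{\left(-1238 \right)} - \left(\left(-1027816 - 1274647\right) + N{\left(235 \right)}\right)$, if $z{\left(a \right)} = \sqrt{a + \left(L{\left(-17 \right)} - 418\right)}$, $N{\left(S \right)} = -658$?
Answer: $2303121 + 6 i \sqrt{46} \approx 2.3031 \cdot 10^{6} + 40.694 i$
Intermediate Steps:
$L{\left(E \right)} = 0$ ($L{\left(E \right)} = 0 \cdot \frac{1}{5} = 0$)
$z{\left(a \right)} = \sqrt{-418 + a}$ ($z{\left(a \right)} = \sqrt{a + \left(0 - 418\right)} = \sqrt{a - 418} = \sqrt{-418 + a}$)
$z{\left(-1238 \right)} - \left(\left(-1027816 - 1274647\right) + N{\left(235 \right)}\right) = \sqrt{-418 - 1238} - \left(\left(-1027816 - 1274647\right) - 658\right) = \sqrt{-1656} - \left(-2302463 - 658\right) = 6 i \sqrt{46} - -2303121 = 6 i \sqrt{46} + 2303121 = 2303121 + 6 i \sqrt{46}$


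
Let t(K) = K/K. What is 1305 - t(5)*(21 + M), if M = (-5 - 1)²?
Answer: 1248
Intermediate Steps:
t(K) = 1
M = 36 (M = (-6)² = 36)
1305 - t(5)*(21 + M) = 1305 - (21 + 36) = 1305 - 57 = 1248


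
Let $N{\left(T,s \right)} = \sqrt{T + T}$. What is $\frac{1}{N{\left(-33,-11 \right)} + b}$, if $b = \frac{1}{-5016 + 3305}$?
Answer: $- \frac{1711}{193216387} - \frac{2927521 i \sqrt{66}}{193216387} \approx -8.8553 \cdot 10^{-6} - 0.12309 i$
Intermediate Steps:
$N{\left(T,s \right)} = \sqrt{2} \sqrt{T}$ ($N{\left(T,s \right)} = \sqrt{2 T} = \sqrt{2} \sqrt{T}$)
$b = - \frac{1}{1711}$ ($b = \frac{1}{-1711} = - \frac{1}{1711} \approx -0.00058445$)
$\frac{1}{N{\left(-33,-11 \right)} + b} = \frac{1}{\sqrt{2} \sqrt{-33} - \frac{1}{1711}} = \frac{1}{\sqrt{2} i \sqrt{33} - \frac{1}{1711}} = \frac{1}{i \sqrt{66} - \frac{1}{1711}} = \frac{1}{- \frac{1}{1711} + i \sqrt{66}}$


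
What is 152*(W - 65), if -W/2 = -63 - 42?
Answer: 22040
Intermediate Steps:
W = 210 (W = -2*(-63 - 42) = -2*(-105) = 210)
152*(W - 65) = 152*(210 - 65) = 152*145 = 22040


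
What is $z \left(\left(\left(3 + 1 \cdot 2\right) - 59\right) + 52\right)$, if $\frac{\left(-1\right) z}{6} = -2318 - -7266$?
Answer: $59376$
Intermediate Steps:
$z = -29688$ ($z = - 6 \left(-2318 - -7266\right) = - 6 \left(-2318 + 7266\right) = \left(-6\right) 4948 = -29688$)
$z \left(\left(\left(3 + 1 \cdot 2\right) - 59\right) + 52\right) = - 29688 \left(\left(\left(3 + 1 \cdot 2\right) - 59\right) + 52\right) = - 29688 \left(\left(\left(3 + 2\right) - 59\right) + 52\right) = - 29688 \left(\left(5 - 59\right) + 52\right) = - 29688 \left(-54 + 52\right) = \left(-29688\right) \left(-2\right) = 59376$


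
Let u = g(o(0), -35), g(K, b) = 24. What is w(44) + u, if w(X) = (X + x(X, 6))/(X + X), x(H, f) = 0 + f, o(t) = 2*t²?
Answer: 1081/44 ≈ 24.568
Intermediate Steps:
x(H, f) = f
u = 24
w(X) = (6 + X)/(2*X) (w(X) = (X + 6)/(X + X) = (6 + X)/((2*X)) = (6 + X)*(1/(2*X)) = (6 + X)/(2*X))
w(44) + u = (½)*(6 + 44)/44 + 24 = (½)*(1/44)*50 + 24 = 25/44 + 24 = 1081/44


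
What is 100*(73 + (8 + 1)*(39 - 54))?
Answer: -6200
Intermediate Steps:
100*(73 + (8 + 1)*(39 - 54)) = 100*(73 + 9*(-15)) = 100*(73 - 135) = 100*(-62) = -6200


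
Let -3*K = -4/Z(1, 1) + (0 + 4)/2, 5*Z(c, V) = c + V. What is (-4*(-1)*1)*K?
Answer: 32/3 ≈ 10.667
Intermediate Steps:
Z(c, V) = V/5 + c/5 (Z(c, V) = (c + V)/5 = (V + c)/5 = V/5 + c/5)
K = 8/3 (K = -(-4/((1/5)*1 + (1/5)*1) + (0 + 4)/2)/3 = -(-4/(1/5 + 1/5) + 4*(1/2))/3 = -(-4/2/5 + 2)/3 = -(-4*5/2 + 2)/3 = -(-10 + 2)/3 = -1/3*(-8) = 8/3 ≈ 2.6667)
(-4*(-1)*1)*K = (-4*(-1)*1)*(8/3) = (4*1)*(8/3) = 4*(8/3) = 32/3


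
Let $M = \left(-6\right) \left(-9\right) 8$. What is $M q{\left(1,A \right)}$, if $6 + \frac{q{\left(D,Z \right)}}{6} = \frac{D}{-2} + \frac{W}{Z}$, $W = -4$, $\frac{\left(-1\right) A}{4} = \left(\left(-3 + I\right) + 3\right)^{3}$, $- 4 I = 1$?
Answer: $-182736$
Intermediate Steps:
$I = - \frac{1}{4}$ ($I = \left(- \frac{1}{4}\right) 1 = - \frac{1}{4} \approx -0.25$)
$A = \frac{1}{16}$ ($A = - 4 \left(\left(-3 - \frac{1}{4}\right) + 3\right)^{3} = - 4 \left(- \frac{13}{4} + 3\right)^{3} = - 4 \left(- \frac{1}{4}\right)^{3} = \left(-4\right) \left(- \frac{1}{64}\right) = \frac{1}{16} \approx 0.0625$)
$M = 432$ ($M = 54 \cdot 8 = 432$)
$q{\left(D,Z \right)} = -36 - \frac{24}{Z} - 3 D$ ($q{\left(D,Z \right)} = -36 + 6 \left(\frac{D}{-2} - \frac{4}{Z}\right) = -36 + 6 \left(D \left(- \frac{1}{2}\right) - \frac{4}{Z}\right) = -36 + 6 \left(- \frac{D}{2} - \frac{4}{Z}\right) = -36 + 6 \left(- \frac{4}{Z} - \frac{D}{2}\right) = -36 - \left(3 D + \frac{24}{Z}\right) = -36 - \frac{24}{Z} - 3 D$)
$M q{\left(1,A \right)} = 432 \left(-36 - 24 \frac{1}{\frac{1}{16}} - 3\right) = 432 \left(-36 - 384 - 3\right) = 432 \left(-423\right) = -182736$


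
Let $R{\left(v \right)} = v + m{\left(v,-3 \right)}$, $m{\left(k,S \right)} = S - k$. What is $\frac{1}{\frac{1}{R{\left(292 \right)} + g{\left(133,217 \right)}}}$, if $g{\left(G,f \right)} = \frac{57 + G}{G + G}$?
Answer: $- \frac{16}{7} \approx -2.2857$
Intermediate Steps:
$g{\left(G,f \right)} = \frac{57 + G}{2 G}$
$R{\left(v \right)} = -3$ ($R{\left(v \right)} = v - \left(3 + v\right) = -3$)
$\frac{1}{\frac{1}{R{\left(292 \right)} + g{\left(133,217 \right)}}} = \frac{1}{\frac{1}{-3 + \frac{57 + 133}{2 \cdot 133}}} = \frac{1}{\frac{1}{-3 + \frac{1}{2} \cdot \frac{1}{133} \cdot 190}} = \frac{1}{\frac{1}{-3 + \frac{5}{7}}} = \frac{1}{\frac{1}{- \frac{16}{7}}} = \frac{1}{- \frac{7}{16}} = - \frac{16}{7}$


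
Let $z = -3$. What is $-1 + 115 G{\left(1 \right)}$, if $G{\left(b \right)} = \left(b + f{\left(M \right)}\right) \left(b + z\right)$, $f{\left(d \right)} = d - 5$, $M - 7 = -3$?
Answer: $-1$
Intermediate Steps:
$M = 4$ ($M = 7 - 3 = 4$)
$f{\left(d \right)} = -5 + d$ ($f{\left(d \right)} = d - 5 = -5 + d$)
$G{\left(b \right)} = \left(-1 + b\right) \left(-3 + b\right)$ ($G{\left(b \right)} = \left(b + \left(-5 + 4\right)\right) \left(b - 3\right) = \left(b - 1\right) \left(-3 + b\right) = \left(-1 + b\right) \left(-3 + b\right)$)
$-1 + 115 G{\left(1 \right)} = -1 + 115 \left(3 + 1^{2} - 4\right) = -1 + 115 \left(3 + 1 - 4\right) = -1 + 115 \cdot 0 = -1 + 0 = -1$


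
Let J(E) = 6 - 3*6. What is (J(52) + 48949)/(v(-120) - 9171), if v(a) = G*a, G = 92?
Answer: -48937/20211 ≈ -2.4213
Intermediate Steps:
J(E) = -12 (J(E) = 6 - 18 = -12)
v(a) = 92*a
(J(52) + 48949)/(v(-120) - 9171) = (-12 + 48949)/(92*(-120) - 9171) = 48937/(-11040 - 9171) = 48937/(-20211) = 48937*(-1/20211) = -48937/20211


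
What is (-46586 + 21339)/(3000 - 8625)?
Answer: 25247/5625 ≈ 4.4884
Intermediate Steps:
(-46586 + 21339)/(3000 - 8625) = -25247/(-5625) = -25247*(-1/5625) = 25247/5625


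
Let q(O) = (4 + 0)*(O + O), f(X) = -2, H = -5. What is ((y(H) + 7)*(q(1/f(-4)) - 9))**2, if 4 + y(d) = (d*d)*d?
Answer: 2515396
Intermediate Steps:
y(d) = -4 + d**3 (y(d) = -4 + (d*d)*d = -4 + d**2*d = -4 + d**3)
q(O) = 8*O (q(O) = 4*(2*O) = 8*O)
((y(H) + 7)*(q(1/f(-4)) - 9))**2 = (((-4 + (-5)**3) + 7)*(8/(-2) - 9))**2 = (((-4 - 125) + 7)*(8*(-1/2) - 9))**2 = ((-129 + 7)*(-4 - 9))**2 = (-122*(-13))**2 = 1586**2 = 2515396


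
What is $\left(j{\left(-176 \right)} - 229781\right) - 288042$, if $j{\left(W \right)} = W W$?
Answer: $-486847$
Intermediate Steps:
$j{\left(W \right)} = W^{2}$
$\left(j{\left(-176 \right)} - 229781\right) - 288042 = \left(\left(-176\right)^{2} - 229781\right) - 288042 = \left(30976 - 229781\right) - 288042 = -198805 - 288042 = -486847$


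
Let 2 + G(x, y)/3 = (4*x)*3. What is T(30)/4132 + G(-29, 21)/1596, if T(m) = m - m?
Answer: -25/38 ≈ -0.65790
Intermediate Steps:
T(m) = 0
G(x, y) = -6 + 36*x (G(x, y) = -6 + 3*((4*x)*3) = -6 + 3*(12*x) = -6 + 36*x)
T(30)/4132 + G(-29, 21)/1596 = 0/4132 + (-6 + 36*(-29))/1596 = 0*(1/4132) + (-6 - 1044)*(1/1596) = 0 - 1050*1/1596 = 0 - 25/38 = -25/38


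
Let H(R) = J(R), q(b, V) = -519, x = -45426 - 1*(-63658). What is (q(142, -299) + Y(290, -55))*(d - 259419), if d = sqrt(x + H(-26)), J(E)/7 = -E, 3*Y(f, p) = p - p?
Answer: 134638461 - 1557*sqrt(2046) ≈ 1.3457e+8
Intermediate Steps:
x = 18232 (x = -45426 + 63658 = 18232)
Y(f, p) = 0 (Y(f, p) = (p - p)/3 = (1/3)*0 = 0)
J(E) = -7*E (J(E) = 7*(-E) = -7*E)
H(R) = -7*R
d = 3*sqrt(2046) (d = sqrt(18232 - 7*(-26)) = sqrt(18232 + 182) = sqrt(18414) = 3*sqrt(2046) ≈ 135.70)
(q(142, -299) + Y(290, -55))*(d - 259419) = (-519 + 0)*(3*sqrt(2046) - 259419) = -519*(-259419 + 3*sqrt(2046)) = 134638461 - 1557*sqrt(2046)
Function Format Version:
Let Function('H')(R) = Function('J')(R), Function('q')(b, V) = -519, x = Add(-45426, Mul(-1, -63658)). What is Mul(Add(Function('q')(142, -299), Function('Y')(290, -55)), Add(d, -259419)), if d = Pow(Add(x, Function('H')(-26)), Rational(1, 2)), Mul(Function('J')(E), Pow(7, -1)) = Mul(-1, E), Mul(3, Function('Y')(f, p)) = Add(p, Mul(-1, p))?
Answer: Add(134638461, Mul(-1557, Pow(2046, Rational(1, 2)))) ≈ 1.3457e+8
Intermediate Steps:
x = 18232 (x = Add(-45426, 63658) = 18232)
Function('Y')(f, p) = 0 (Function('Y')(f, p) = Mul(Rational(1, 3), Add(p, Mul(-1, p))) = Mul(Rational(1, 3), 0) = 0)
Function('J')(E) = Mul(-7, E) (Function('J')(E) = Mul(7, Mul(-1, E)) = Mul(-7, E))
Function('H')(R) = Mul(-7, R)
d = Mul(3, Pow(2046, Rational(1, 2))) (d = Pow(Add(18232, Mul(-7, -26)), Rational(1, 2)) = Pow(Add(18232, 182), Rational(1, 2)) = Pow(18414, Rational(1, 2)) = Mul(3, Pow(2046, Rational(1, 2))) ≈ 135.70)
Mul(Add(Function('q')(142, -299), Function('Y')(290, -55)), Add(d, -259419)) = Mul(Add(-519, 0), Add(Mul(3, Pow(2046, Rational(1, 2))), -259419)) = Mul(-519, Add(-259419, Mul(3, Pow(2046, Rational(1, 2))))) = Add(134638461, Mul(-1557, Pow(2046, Rational(1, 2))))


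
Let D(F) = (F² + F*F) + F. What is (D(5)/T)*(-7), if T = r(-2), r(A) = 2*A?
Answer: 385/4 ≈ 96.250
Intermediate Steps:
T = -4 (T = 2*(-2) = -4)
D(F) = F + 2*F² (D(F) = (F² + F²) + F = 2*F² + F = F + 2*F²)
(D(5)/T)*(-7) = ((5*(1 + 2*5))/(-4))*(-7) = ((5*(1 + 10))*(-¼))*(-7) = ((5*11)*(-¼))*(-7) = (55*(-¼))*(-7) = -55/4*(-7) = 385/4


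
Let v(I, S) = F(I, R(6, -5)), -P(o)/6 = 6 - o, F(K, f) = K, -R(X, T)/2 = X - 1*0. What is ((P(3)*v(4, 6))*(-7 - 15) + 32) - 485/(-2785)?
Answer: 900209/557 ≈ 1616.2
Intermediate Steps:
R(X, T) = -2*X (R(X, T) = -2*(X - 1*0) = -2*(X + 0) = -2*X)
P(o) = -36 + 6*o (P(o) = -6*(6 - o) = -36 + 6*o)
v(I, S) = I
((P(3)*v(4, 6))*(-7 - 15) + 32) - 485/(-2785) = (((-36 + 6*3)*4)*(-7 - 15) + 32) - 485/(-2785) = (((-36 + 18)*4)*(-22) + 32) - 485*(-1)/2785 = (-18*4*(-22) + 32) - 1*(-97/557) = (-72*(-22) + 32) + 97/557 = (1584 + 32) + 97/557 = 1616 + 97/557 = 900209/557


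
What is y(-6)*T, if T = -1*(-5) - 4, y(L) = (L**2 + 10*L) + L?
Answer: -30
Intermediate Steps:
y(L) = L**2 + 11*L
T = 1 (T = 5 - 4 = 1)
y(-6)*T = -6*(11 - 6)*1 = -6*5*1 = -30*1 = -30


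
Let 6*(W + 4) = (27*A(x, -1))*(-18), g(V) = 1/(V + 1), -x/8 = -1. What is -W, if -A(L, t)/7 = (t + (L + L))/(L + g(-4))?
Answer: -25423/23 ≈ -1105.3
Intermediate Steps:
x = 8 (x = -8*(-1) = 8)
g(V) = 1/(1 + V)
A(L, t) = -7*(t + 2*L)/(-⅓ + L) (A(L, t) = -7*(t + (L + L))/(L + 1/(1 - 4)) = -7*(t + 2*L)/(L + 1/(-3)) = -7*(t + 2*L)/(L - ⅓) = -7*(t + 2*L)/(-⅓ + L))
W = 25423/23 (W = -4 + ((27*(21*(-1*(-1) - 2*8)/(-1 + 3*8)))*(-18))/6 = -4 + ((27*(21*(1 - 16)/(-1 + 24)))*(-18))/6 = -4 + ((27*(21*(-15)/23))*(-18))/6 = -4 + ((27*(21*(1/23)*(-15)))*(-18))/6 = -4 + ((27*(-315/23))*(-18))/6 = -4 + (-8505/23*(-18))/6 = -4 + (⅙)*(153090/23) = -4 + 25515/23 = 25423/23 ≈ 1105.3)
-W = -1*25423/23 = -25423/23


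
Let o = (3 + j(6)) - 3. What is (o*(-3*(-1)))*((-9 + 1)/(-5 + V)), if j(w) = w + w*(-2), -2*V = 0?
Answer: -144/5 ≈ -28.800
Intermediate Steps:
V = 0 (V = -½*0 = 0)
j(w) = -w (j(w) = w - 2*w = -w)
o = -6 (o = (3 - 1*6) - 3 = (3 - 6) - 3 = -3 - 3 = -6)
(o*(-3*(-1)))*((-9 + 1)/(-5 + V)) = (-(-18)*(-1))*((-9 + 1)/(-5 + 0)) = (-6*3)*(-8/(-5)) = -(-144)*(-1)/5 = -18*8/5 = -144/5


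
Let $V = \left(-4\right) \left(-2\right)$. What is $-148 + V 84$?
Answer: $524$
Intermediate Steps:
$V = 8$
$-148 + V 84 = -148 + 8 \cdot 84 = -148 + 672 = 524$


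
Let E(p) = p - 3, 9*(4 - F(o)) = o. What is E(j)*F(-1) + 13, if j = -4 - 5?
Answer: -109/3 ≈ -36.333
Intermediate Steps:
j = -9
F(o) = 4 - o/9
E(p) = -3 + p
E(j)*F(-1) + 13 = (-3 - 9)*(4 - 1/9*(-1)) + 13 = -12*(4 + 1/9) + 13 = -12*37/9 + 13 = -148/3 + 13 = -109/3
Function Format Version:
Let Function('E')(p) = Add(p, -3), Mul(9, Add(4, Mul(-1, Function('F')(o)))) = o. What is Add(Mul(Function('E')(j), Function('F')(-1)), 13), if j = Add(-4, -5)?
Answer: Rational(-109, 3) ≈ -36.333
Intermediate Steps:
j = -9
Function('F')(o) = Add(4, Mul(Rational(-1, 9), o))
Function('E')(p) = Add(-3, p)
Add(Mul(Function('E')(j), Function('F')(-1)), 13) = Add(Mul(Add(-3, -9), Add(4, Mul(Rational(-1, 9), -1))), 13) = Add(Mul(-12, Add(4, Rational(1, 9))), 13) = Add(Mul(-12, Rational(37, 9)), 13) = Add(Rational(-148, 3), 13) = Rational(-109, 3)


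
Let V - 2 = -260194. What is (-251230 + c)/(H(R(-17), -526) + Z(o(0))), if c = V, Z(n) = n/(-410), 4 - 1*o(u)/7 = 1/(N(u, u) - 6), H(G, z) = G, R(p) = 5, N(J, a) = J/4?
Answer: -251619624/2425 ≈ -1.0376e+5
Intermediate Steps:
N(J, a) = J/4 (N(J, a) = J*(1/4) = J/4)
V = -260192 (V = 2 - 260194 = -260192)
o(u) = 28 - 7/(-6 + u/4) (o(u) = 28 - 7/(u/4 - 6) = 28 - 7/(-6 + u/4))
Z(n) = -n/410 (Z(n) = n*(-1/410) = -n/410)
c = -260192
(-251230 + c)/(H(R(-17), -526) + Z(o(0))) = (-251230 - 260192)/(5 - 14*(-25 + 0)/(205*(-24 + 0))) = -511422/(5 - 14*(-25)/(205*(-24))) = -511422/(5 - 14*(-1)*(-25)/(205*24)) = -511422/(5 - 1/410*175/6) = -511422/(5 - 35/492) = -511422/2425/492 = -511422*492/2425 = -251619624/2425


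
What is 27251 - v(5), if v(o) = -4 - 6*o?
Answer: 27285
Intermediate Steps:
27251 - v(5) = 27251 - (-4 - 6*5) = 27251 - (-4 - 30) = 27251 - 1*(-34) = 27251 + 34 = 27285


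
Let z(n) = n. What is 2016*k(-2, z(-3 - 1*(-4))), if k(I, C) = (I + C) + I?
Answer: -6048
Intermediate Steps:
k(I, C) = C + 2*I (k(I, C) = (C + I) + I = C + 2*I)
2016*k(-2, z(-3 - 1*(-4))) = 2016*((-3 - 1*(-4)) + 2*(-2)) = 2016*((-3 + 4) - 4) = 2016*(1 - 4) = 2016*(-3) = -6048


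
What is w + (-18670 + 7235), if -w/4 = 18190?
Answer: -84195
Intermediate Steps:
w = -72760 (w = -4*18190 = -72760)
w + (-18670 + 7235) = -72760 + (-18670 + 7235) = -72760 - 11435 = -84195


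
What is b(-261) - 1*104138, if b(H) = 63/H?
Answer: -3020009/29 ≈ -1.0414e+5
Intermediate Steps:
b(-261) - 1*104138 = 63/(-261) - 1*104138 = 63*(-1/261) - 104138 = -7/29 - 104138 = -3020009/29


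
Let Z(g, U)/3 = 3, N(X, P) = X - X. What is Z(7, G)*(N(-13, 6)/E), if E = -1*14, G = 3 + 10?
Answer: 0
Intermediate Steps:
G = 13
N(X, P) = 0
Z(g, U) = 9 (Z(g, U) = 3*3 = 9)
E = -14
Z(7, G)*(N(-13, 6)/E) = 9*(0/(-14)) = 9*(0*(-1/14)) = 9*0 = 0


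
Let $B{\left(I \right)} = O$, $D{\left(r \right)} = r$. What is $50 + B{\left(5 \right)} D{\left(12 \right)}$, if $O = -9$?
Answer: $-58$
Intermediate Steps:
$B{\left(I \right)} = -9$
$50 + B{\left(5 \right)} D{\left(12 \right)} = 50 - 108 = -58$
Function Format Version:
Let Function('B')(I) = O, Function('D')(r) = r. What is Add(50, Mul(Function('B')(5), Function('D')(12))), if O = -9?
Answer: -58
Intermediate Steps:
Function('B')(I) = -9
Add(50, Mul(Function('B')(5), Function('D')(12))) = Add(50, Mul(-9, 12)) = Add(50, -108) = -58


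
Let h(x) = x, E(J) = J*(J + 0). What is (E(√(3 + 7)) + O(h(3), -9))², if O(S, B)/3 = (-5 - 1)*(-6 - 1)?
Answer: 18496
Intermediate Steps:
E(J) = J² (E(J) = J*J = J²)
O(S, B) = 126 (O(S, B) = 3*((-5 - 1)*(-6 - 1)) = 3*(-6*(-7)) = 3*42 = 126)
(E(√(3 + 7)) + O(h(3), -9))² = ((√(3 + 7))² + 126)² = ((√10)² + 126)² = (10 + 126)² = 136² = 18496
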